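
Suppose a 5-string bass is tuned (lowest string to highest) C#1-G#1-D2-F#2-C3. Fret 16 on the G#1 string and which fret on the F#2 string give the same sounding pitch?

6

G#1 at fret 16 is G#1 + 16 semitones = C3.
The open F#2 string is 10 semitones above the open G#1, so the same pitch on the F#2 string lies at fret 16 − 10 = 6.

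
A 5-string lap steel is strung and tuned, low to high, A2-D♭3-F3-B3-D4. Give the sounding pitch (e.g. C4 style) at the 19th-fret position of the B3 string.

G♭5

The open B3 string plus 19 semitones: B–C–Db–D–…–E–F–Gb.
The walk passes from B into C 2 times, so the octave number goes from 3 to 5.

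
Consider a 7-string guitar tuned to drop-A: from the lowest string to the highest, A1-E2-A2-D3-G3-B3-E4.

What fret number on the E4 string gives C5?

C5 is 8 semitones above the open E4 (E–F–F#–G–G#–A–A#–B–C), so it sits at fret 8.

8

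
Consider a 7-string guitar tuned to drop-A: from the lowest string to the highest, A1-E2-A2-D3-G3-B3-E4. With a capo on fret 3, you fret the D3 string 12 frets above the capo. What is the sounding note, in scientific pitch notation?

F4

The capo raises the open D3 by 3 semitones to F3; fretting 12 more gives D3 + 3 + 12 = D3 + 15 semitones = F4.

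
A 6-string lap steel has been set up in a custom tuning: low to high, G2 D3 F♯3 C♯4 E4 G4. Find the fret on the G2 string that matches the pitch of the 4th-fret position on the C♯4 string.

22

C♯4 at fret 4 is C♯4 + 4 semitones = F4.
The open G2 string is 18 semitones below the open C♯4, so the same pitch on the G2 string lies at fret 4 + 18 = 22.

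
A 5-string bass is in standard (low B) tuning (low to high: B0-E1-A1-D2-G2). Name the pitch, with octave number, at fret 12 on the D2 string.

D3

The open D2 string plus 12 semitones: D–D#–E–F–…–C–C#–D.
The walk passes from B into C once, so the octave number goes from 2 to 3.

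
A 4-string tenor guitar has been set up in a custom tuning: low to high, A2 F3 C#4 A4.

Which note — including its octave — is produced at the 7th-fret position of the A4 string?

E5

A4 is MIDI 69. Adding 7 gives 76, which is E5.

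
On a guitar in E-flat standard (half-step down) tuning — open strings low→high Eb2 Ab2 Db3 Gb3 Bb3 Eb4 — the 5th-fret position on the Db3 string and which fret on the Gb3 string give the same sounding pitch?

0

Db3 at fret 5 is Db3 + 5 semitones = Gb3.
The open Gb3 string is 5 semitones above the open Db3, so the same pitch on the Gb3 string lies at fret 5 − 5 = 0.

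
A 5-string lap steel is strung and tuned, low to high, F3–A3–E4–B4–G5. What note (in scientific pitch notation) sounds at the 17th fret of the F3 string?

A♯4

Each fret is one semitone, so F3 + 17 = A♯4.
(Equivalently spelled B♭4.)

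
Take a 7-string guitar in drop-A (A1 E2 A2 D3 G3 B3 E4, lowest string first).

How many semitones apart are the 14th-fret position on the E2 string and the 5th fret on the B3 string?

10 semitones

E2 at fret 14 → F#3 (MIDI 54); B3 at fret 5 → E4 (MIDI 64).
54 − 64 = -10, so the two pitches are 10 semitones apart, with E4 the higher.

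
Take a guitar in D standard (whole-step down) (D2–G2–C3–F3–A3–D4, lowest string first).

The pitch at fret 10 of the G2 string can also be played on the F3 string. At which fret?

Fret 10 on G2 is MIDI 43 + 10 = 53 (F3). On the F3 string (open MIDI 53), that pitch is 53 − 53 = fret 0.

0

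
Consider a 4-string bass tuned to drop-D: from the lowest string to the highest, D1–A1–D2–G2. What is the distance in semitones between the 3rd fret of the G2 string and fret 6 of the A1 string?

G2 at fret 3 → A#2 (MIDI 46); A1 at fret 6 → D#2 (MIDI 39).
46 − 39 = 7, so the two pitches are 7 semitones apart, with A#2 the higher.

7 semitones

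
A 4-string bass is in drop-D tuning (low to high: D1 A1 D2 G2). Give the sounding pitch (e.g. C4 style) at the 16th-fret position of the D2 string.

The open D2 string plus 16 semitones: D–D#–E–F–…–E–F–F#.
The walk passes from B into C once, so the octave number goes from 2 to 3.
(Equivalently spelled G♭3.)

F♯3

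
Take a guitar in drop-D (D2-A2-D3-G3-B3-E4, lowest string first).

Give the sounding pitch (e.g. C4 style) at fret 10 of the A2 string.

The open A2 string plus 10 semitones: A–A#–B–C–…–F–F#–G.
The walk passes from B into C once, so the octave number goes from 2 to 3.

G3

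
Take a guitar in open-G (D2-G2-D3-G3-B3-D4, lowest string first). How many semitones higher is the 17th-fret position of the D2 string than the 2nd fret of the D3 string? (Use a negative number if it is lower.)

3 semitones

D2 at fret 17 → G3 (MIDI 55); D3 at fret 2 → E3 (MIDI 52).
55 − 52 = 3, so the two pitches are 3 semitones apart.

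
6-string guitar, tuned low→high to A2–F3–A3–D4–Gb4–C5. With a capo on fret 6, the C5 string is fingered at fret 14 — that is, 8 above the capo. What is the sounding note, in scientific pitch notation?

The capo raises the open C5 by 6 semitones to Gb5; fretting 8 more gives C5 + 6 + 8 = C5 + 14 semitones = D6.

D6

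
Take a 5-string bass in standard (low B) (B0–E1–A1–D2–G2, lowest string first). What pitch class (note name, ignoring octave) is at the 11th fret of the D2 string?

D2 is MIDI 38. Adding 11 gives 49; 49 mod 12 = 1, i.e. C#.
(Equivalently spelled Db.)

C#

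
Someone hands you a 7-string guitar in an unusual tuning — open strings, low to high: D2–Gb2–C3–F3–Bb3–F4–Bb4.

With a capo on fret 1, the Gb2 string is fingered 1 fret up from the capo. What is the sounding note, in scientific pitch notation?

Ab2

The capo raises the open Gb2 by 1 semitone to G2; fretting 1 more gives Gb2 + 1 + 1 = Gb2 + 2 semitones = Ab2.
(Also written G#.)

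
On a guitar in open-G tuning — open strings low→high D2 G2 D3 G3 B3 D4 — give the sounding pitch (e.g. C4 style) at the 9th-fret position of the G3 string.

G3 is MIDI 55. Adding 9 gives 64, which is E4.

E4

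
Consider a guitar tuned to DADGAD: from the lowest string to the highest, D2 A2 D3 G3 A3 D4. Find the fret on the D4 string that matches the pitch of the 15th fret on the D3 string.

D3 at fret 15 is D3 + 15 semitones = F4.
The open D4 string is 12 semitones above the open D3, so the same pitch on the D4 string lies at fret 15 − 12 = 3.

3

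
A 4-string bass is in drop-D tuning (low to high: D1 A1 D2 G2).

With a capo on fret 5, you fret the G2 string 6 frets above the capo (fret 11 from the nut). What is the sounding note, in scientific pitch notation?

F#3

The capo raises the open G2 by 5 semitones to C3; fretting 6 more gives G2 + 5 + 6 = G2 + 11 semitones = F#3.
(Also written Gb.)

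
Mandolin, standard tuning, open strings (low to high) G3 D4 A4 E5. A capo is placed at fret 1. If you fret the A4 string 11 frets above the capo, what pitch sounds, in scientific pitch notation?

The capo raises the open A4 by 1 semitone to A#4; fretting 11 more gives A4 + 1 + 11 = A4 + 12 semitones = A5.

A5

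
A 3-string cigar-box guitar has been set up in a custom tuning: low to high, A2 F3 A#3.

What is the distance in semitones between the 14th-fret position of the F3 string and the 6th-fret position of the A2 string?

16 semitones

F3 at fret 14 → G4 (MIDI 67); A2 at fret 6 → D#3 (MIDI 51).
67 − 51 = 16, so the two pitches are 16 semitones apart, with G4 the higher.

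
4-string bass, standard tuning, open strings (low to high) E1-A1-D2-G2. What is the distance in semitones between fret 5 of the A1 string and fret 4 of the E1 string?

6 semitones

A1 at fret 5 → D2 (MIDI 38); E1 at fret 4 → G#1 (MIDI 32).
38 − 32 = 6, so the two pitches are 6 semitones apart, with D2 the higher.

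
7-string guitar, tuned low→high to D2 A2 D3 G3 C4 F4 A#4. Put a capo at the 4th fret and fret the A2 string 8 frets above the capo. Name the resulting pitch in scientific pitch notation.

A3

The capo raises the open A2 by 4 semitones to C#3; fretting 8 more gives A2 + 4 + 8 = A2 + 12 semitones = A3.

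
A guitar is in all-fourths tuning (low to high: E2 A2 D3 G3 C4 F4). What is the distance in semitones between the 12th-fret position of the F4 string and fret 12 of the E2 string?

25 semitones

F4 at fret 12 → F5 (MIDI 77); E2 at fret 12 → E3 (MIDI 52).
77 − 52 = 25, so the two pitches are 25 semitones apart, with F5 the higher.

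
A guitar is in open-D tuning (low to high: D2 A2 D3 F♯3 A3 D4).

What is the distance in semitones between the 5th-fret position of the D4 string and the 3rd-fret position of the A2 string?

D4 at fret 5 → G4 (MIDI 67); A2 at fret 3 → C3 (MIDI 48).
67 − 48 = 19, so the two pitches are 19 semitones apart, with G4 the higher.

19 semitones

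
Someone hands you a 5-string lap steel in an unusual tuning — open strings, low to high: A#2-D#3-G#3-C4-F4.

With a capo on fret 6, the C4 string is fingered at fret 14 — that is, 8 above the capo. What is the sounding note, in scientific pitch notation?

The capo raises the open C4 by 6 semitones to F#4; fretting 8 more gives C4 + 6 + 8 = C4 + 14 semitones = D5.

D5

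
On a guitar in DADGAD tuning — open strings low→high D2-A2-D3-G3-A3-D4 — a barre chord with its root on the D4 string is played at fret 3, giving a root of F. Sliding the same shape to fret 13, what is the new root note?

Moving from fret 3 to fret 13 shifts the root by 10 semitones.
F up 10 semitones is D#.

D#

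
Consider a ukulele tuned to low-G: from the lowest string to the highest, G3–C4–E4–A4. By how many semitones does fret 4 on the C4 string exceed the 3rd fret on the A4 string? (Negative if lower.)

-8 semitones

C4 at fret 4 → E4 (MIDI 64); A4 at fret 3 → C5 (MIDI 72).
64 − 72 = -8, so the two pitches are 8 semitones apart.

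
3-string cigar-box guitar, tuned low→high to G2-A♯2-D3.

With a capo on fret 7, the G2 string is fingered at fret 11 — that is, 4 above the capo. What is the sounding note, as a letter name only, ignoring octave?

F♯

The capo raises the open G2 by 7 semitones to D3; fretting 4 more gives G2 + 7 + 4 = G2 + 11 semitones, landing on F♯.
(Also written G♭.)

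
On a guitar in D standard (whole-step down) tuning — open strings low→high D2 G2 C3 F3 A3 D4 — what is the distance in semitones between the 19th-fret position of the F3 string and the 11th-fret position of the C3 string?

F3 at fret 19 → C5 (MIDI 72); C3 at fret 11 → B3 (MIDI 59).
72 − 59 = 13, so the two pitches are 13 semitones apart, with C5 the higher.

13 semitones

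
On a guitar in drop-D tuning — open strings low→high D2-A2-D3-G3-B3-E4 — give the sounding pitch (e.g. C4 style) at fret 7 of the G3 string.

G3 is MIDI 55. Adding 7 gives 62, which is D4.

D4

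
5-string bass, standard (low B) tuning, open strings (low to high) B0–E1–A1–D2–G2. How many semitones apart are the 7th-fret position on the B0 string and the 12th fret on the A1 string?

B0 at fret 7 → F#1 (MIDI 30); A1 at fret 12 → A2 (MIDI 45).
30 − 45 = -15, so the two pitches are 15 semitones apart, with A2 the higher.

15 semitones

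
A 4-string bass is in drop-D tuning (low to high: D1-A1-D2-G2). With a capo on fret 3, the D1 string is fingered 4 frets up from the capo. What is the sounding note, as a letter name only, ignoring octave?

The capo raises the open D1 by 3 semitones to F1; fretting 4 more gives D1 + 3 + 4 = D1 + 7 semitones, landing on A.

A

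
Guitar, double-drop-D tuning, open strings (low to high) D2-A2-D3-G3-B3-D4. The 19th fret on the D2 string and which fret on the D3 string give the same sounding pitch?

Fret 19 on D2 is MIDI 38 + 19 = 57 (A3). On the D3 string (open MIDI 50), that pitch is 57 − 50 = fret 7.

7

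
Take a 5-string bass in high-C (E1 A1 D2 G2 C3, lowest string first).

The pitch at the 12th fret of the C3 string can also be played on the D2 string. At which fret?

C3 at fret 12 is C3 + 12 semitones = C4.
The open D2 string is 10 semitones below the open C3, so the same pitch on the D2 string lies at fret 12 + 10 = 22.

22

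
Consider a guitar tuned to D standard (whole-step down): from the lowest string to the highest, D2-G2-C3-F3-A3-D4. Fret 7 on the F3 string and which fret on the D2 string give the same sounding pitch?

F3 at fret 7 is F3 + 7 semitones = C4.
The open D2 string is 15 semitones below the open F3, so the same pitch on the D2 string lies at fret 7 + 15 = 22.

22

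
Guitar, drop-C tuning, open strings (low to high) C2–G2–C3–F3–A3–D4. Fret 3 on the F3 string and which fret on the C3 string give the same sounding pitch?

8

Fret 3 on F3 is MIDI 53 + 3 = 56 (G#3). On the C3 string (open MIDI 48), that pitch is 56 − 48 = fret 8.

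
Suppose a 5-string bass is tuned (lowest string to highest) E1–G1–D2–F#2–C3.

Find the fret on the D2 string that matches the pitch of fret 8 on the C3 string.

18

C3 at fret 8 is C3 + 8 semitones = G#3.
The open D2 string is 10 semitones below the open C3, so the same pitch on the D2 string lies at fret 8 + 10 = 18.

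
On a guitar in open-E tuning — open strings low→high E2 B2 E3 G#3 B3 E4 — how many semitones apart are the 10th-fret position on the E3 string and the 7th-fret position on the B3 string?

E3 at fret 10 → D4 (MIDI 62); B3 at fret 7 → F#4 (MIDI 66).
62 − 66 = -4, so the two pitches are 4 semitones apart, with F#4 the higher.

4 semitones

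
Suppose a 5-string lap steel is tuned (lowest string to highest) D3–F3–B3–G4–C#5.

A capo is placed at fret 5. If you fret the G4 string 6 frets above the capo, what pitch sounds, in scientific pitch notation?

F#5

The capo raises the open G4 by 5 semitones to C5; fretting 6 more gives G4 + 5 + 6 = G4 + 11 semitones = F#5.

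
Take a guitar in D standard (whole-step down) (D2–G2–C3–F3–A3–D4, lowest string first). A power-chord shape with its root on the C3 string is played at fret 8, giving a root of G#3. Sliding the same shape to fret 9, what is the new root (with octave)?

Moving from fret 8 to fret 9 shifts the root by 1 semitone.
G#3 up 1 semitone is A3.

A3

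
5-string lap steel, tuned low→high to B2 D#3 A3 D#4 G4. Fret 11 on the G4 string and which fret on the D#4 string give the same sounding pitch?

G4 at fret 11 is G4 + 11 semitones = F#5.
The open D#4 string is 4 semitones below the open G4, so the same pitch on the D#4 string lies at fret 11 + 4 = 15.

15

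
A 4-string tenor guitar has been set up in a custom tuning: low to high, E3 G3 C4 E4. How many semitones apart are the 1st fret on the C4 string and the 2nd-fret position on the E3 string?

7 semitones

C4 at fret 1 → C♯4 (MIDI 61); E3 at fret 2 → F♯3 (MIDI 54).
61 − 54 = 7, so the two pitches are 7 semitones apart, with C♯4 the higher.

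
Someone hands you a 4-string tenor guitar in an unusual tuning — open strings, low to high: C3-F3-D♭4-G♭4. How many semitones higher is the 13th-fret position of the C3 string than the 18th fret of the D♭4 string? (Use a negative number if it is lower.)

C3 at fret 13 → D♭4 (MIDI 61); D♭4 at fret 18 → G5 (MIDI 79).
61 − 79 = -18, so the two pitches are 18 semitones apart.

-18 semitones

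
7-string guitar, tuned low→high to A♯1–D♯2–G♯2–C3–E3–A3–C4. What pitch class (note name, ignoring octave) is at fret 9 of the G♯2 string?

F

Each fret is one semitone, so G♯2 + 9 = F.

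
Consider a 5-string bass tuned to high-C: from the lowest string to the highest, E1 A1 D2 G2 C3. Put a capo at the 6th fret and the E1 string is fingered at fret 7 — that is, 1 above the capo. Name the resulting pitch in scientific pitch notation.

B1

The capo raises the open E1 by 6 semitones to A#1; fretting 1 more gives E1 + 6 + 1 = E1 + 7 semitones = B1.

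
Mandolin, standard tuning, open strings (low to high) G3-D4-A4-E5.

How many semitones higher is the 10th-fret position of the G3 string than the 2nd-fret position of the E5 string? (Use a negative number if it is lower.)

G3 at fret 10 → F4 (MIDI 65); E5 at fret 2 → F♯5 (MIDI 78).
65 − 78 = -13, so the two pitches are 13 semitones apart.

-13 semitones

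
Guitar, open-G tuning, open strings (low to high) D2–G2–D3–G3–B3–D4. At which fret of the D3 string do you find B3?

9

B3 is 9 semitones above the open D3 (D–D#–E–F–F#–G–G#–A–A#–B), so it sits at fret 9.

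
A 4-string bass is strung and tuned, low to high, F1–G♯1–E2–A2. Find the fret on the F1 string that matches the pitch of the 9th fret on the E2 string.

20

E2 at fret 9 is E2 + 9 semitones = C♯3.
The open F1 string is 11 semitones below the open E2, so the same pitch on the F1 string lies at fret 9 + 11 = 20.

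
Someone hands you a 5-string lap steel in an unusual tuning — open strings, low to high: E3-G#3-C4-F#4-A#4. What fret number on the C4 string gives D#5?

15

D#5 is 15 semitones above the open C4 (C–C#–D–D#–…–C#–D–D#), so it sits at fret 15.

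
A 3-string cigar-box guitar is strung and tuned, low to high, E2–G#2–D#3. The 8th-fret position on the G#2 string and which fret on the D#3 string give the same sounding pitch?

Fret 8 on G#2 is MIDI 44 + 8 = 52 (E3). On the D#3 string (open MIDI 51), that pitch is 52 − 51 = fret 1.

1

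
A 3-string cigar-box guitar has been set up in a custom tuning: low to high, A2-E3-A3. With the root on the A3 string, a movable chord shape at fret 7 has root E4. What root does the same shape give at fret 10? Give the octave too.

G4

Moving from fret 7 to fret 10 shifts the root by 3 semitones.
E4 up 3 semitones is G4.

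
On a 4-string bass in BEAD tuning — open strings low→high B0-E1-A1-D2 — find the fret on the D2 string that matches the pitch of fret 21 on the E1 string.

Fret 21 on E1 is MIDI 28 + 21 = 49 (C#3). On the D2 string (open MIDI 38), that pitch is 49 − 38 = fret 11.

11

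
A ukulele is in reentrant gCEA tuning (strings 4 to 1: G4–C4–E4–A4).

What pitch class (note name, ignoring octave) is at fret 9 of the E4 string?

C♯

The open E4 string plus 9 semitones: E–F–F#–G–G#–A–A#–B–C–C#.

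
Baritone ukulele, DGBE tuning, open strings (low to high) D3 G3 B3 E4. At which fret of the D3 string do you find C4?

C4 is 10 semitones above the open D3 (D–D#–E–F–…–A#–B–C), so it sits at fret 10.

10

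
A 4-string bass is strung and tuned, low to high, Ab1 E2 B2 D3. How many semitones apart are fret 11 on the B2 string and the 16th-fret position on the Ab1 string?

B2 at fret 11 → Bb3 (MIDI 58); Ab1 at fret 16 → C3 (MIDI 48).
58 − 48 = 10, so the two pitches are 10 semitones apart, with Bb3 the higher.

10 semitones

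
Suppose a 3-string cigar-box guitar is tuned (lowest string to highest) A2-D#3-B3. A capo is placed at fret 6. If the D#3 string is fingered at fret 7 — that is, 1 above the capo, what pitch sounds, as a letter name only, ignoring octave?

A#

The capo raises the open D#3 by 6 semitones to A3; fretting 1 more gives D#3 + 6 + 1 = D#3 + 7 semitones, landing on A#.
(Also written Bb.)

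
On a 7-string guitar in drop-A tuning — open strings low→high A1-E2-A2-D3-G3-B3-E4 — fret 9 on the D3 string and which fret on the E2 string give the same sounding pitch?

19

D3 at fret 9 is D3 + 9 semitones = B3.
The open E2 string is 10 semitones below the open D3, so the same pitch on the E2 string lies at fret 9 + 10 = 19.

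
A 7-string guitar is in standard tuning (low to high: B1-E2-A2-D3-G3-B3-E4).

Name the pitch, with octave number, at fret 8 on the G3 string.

Each fret is one semitone, so G3 + 8 = D#4.
(Equivalently spelled Eb4.)

D#4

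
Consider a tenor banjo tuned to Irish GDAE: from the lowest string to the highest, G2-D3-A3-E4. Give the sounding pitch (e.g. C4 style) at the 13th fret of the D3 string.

D#4

The open D3 string plus 13 semitones: D–D#–E–F–…–C#–D–D#.
The walk passes from B into C once, so the octave number goes from 3 to 4.
(Equivalently spelled Eb4.)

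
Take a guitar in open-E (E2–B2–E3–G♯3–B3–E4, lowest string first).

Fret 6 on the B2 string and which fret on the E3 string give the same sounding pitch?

Fret 6 on B2 is MIDI 47 + 6 = 53 (F3). On the E3 string (open MIDI 52), that pitch is 53 − 52 = fret 1.

1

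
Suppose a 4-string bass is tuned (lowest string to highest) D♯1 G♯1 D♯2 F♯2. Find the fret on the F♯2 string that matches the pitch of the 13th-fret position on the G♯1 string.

Fret 13 on G♯1 is MIDI 32 + 13 = 45 (A2). On the F♯2 string (open MIDI 42), that pitch is 45 − 42 = fret 3.

3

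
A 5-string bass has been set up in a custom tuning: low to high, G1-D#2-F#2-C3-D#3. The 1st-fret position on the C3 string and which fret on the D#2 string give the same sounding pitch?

Fret 1 on C3 is MIDI 48 + 1 = 49 (C#3). On the D#2 string (open MIDI 39), that pitch is 49 − 39 = fret 10.

10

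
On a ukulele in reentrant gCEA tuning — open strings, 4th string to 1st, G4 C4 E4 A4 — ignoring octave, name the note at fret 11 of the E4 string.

D♯

The open E4 string plus 11 semitones: E–F–F#–G–…–C#–D–D#.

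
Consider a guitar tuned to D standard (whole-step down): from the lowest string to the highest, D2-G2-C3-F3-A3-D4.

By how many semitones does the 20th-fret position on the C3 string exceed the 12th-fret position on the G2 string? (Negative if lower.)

C3 at fret 20 → G#4 (MIDI 68); G2 at fret 12 → G3 (MIDI 55).
68 − 55 = 13, so the two pitches are 13 semitones apart.

13 semitones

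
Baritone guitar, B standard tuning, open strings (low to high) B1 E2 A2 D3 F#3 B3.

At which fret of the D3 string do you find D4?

12

D4 is 12 semitones above the open D3 (D–D#–E–F–…–C–C#–D), so it sits at fret 12.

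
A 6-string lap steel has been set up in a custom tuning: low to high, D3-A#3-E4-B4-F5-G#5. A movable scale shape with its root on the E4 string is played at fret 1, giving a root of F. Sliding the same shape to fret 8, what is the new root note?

C

Moving from fret 1 to fret 8 shifts the root by 7 semitones.
F up 7 semitones is C.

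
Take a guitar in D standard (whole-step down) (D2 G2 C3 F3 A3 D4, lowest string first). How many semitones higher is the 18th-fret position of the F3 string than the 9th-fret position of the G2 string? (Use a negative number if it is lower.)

F3 at fret 18 → B4 (MIDI 71); G2 at fret 9 → E3 (MIDI 52).
71 − 52 = 19, so the two pitches are 19 semitones apart.

19 semitones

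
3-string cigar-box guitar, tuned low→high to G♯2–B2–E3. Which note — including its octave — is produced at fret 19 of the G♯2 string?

D♯4

G♯2 is MIDI 44. Adding 19 gives 63, which is D♯4.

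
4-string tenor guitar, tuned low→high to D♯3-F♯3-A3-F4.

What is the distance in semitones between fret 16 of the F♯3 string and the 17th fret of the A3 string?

4 semitones

F♯3 at fret 16 → A♯4 (MIDI 70); A3 at fret 17 → D5 (MIDI 74).
70 − 74 = -4, so the two pitches are 4 semitones apart, with D5 the higher.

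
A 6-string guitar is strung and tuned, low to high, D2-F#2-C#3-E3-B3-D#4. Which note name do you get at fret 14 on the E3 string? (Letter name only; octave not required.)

The open E3 string plus 14 semitones: E–F–F#–G–…–E–F–F#.

F#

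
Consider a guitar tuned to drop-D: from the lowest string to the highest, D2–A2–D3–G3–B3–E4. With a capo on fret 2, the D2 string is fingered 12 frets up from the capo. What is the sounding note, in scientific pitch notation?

E3

The capo raises the open D2 by 2 semitones to E2; fretting 12 more gives D2 + 2 + 12 = D2 + 14 semitones = E3.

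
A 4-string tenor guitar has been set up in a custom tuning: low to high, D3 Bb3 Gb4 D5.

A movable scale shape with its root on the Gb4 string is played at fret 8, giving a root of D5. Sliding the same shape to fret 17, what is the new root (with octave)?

Moving from fret 8 to fret 17 shifts the root by 9 semitones.
D5 up 9 semitones is B5.

B5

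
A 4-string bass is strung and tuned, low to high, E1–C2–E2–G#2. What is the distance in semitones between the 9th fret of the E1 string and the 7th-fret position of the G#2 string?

14 semitones

E1 at fret 9 → C#2 (MIDI 37); G#2 at fret 7 → D#3 (MIDI 51).
37 − 51 = -14, so the two pitches are 14 semitones apart, with D#3 the higher.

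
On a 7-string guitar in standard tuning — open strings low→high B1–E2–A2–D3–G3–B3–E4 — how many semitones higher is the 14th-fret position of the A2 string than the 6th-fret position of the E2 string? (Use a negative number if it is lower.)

A2 at fret 14 → B3 (MIDI 59); E2 at fret 6 → A#2 (MIDI 46).
59 − 46 = 13, so the two pitches are 13 semitones apart.

13 semitones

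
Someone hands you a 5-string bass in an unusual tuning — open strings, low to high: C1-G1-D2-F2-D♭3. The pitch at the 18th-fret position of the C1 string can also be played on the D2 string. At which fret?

Fret 18 on C1 is MIDI 24 + 18 = 42 (G♭2). On the D2 string (open MIDI 38), that pitch is 42 − 38 = fret 4.

4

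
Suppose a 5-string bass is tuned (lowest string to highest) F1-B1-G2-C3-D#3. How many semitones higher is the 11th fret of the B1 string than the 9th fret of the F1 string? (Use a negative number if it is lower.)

B1 at fret 11 → A#2 (MIDI 46); F1 at fret 9 → D2 (MIDI 38).
46 − 38 = 8, so the two pitches are 8 semitones apart.

8 semitones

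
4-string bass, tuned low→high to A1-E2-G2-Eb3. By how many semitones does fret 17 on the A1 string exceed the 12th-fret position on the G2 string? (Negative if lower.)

-5 semitones

A1 at fret 17 → D3 (MIDI 50); G2 at fret 12 → G3 (MIDI 55).
50 − 55 = -5, so the two pitches are 5 semitones apart.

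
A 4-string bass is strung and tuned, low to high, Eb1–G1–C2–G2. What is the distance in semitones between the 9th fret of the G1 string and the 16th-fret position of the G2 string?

19 semitones

G1 at fret 9 → E2 (MIDI 40); G2 at fret 16 → B3 (MIDI 59).
40 − 59 = -19, so the two pitches are 19 semitones apart, with B3 the higher.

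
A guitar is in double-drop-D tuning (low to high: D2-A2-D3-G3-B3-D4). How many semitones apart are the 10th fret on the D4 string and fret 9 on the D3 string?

13 semitones

D4 at fret 10 → C5 (MIDI 72); D3 at fret 9 → B3 (MIDI 59).
72 − 59 = 13, so the two pitches are 13 semitones apart, with C5 the higher.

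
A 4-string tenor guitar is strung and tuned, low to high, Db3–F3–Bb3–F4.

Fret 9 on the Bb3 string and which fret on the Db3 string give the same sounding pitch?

18

Bb3 at fret 9 is Bb3 + 9 semitones = G4.
The open Db3 string is 9 semitones below the open Bb3, so the same pitch on the Db3 string lies at fret 9 + 9 = 18.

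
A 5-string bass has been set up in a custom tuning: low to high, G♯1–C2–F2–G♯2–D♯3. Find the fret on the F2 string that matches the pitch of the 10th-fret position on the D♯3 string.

Fret 10 on D♯3 is MIDI 51 + 10 = 61 (C♯4). On the F2 string (open MIDI 41), that pitch is 61 − 41 = fret 20.

20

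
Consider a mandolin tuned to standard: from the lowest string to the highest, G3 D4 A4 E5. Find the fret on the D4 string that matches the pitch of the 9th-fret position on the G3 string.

2

G3 at fret 9 is G3 + 9 semitones = E4.
The open D4 string is 7 semitones above the open G3, so the same pitch on the D4 string lies at fret 9 − 7 = 2.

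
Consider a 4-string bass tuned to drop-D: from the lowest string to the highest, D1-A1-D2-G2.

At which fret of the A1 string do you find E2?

E2 is 7 semitones above the open A1 (A–A#–B–C–C#–D–D#–E), so it sits at fret 7.

7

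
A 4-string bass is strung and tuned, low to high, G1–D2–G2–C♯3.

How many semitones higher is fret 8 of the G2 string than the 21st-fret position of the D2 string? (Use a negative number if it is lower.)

G2 at fret 8 → D♯3 (MIDI 51); D2 at fret 21 → B3 (MIDI 59).
51 − 59 = -8, so the two pitches are 8 semitones apart.

-8 semitones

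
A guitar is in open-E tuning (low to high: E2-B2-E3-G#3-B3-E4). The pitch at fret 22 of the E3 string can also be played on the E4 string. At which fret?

E3 at fret 22 is E3 + 22 semitones = D5.
The open E4 string is 12 semitones above the open E3, so the same pitch on the E4 string lies at fret 22 − 12 = 10.

10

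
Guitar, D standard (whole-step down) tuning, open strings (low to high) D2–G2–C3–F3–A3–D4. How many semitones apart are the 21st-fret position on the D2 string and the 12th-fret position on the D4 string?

15 semitones

D2 at fret 21 → B3 (MIDI 59); D4 at fret 12 → D5 (MIDI 74).
59 − 74 = -15, so the two pitches are 15 semitones apart, with D5 the higher.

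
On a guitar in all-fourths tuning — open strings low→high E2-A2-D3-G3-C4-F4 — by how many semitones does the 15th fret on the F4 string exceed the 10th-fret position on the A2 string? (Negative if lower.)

25 semitones

F4 at fret 15 → G#5 (MIDI 80); A2 at fret 10 → G3 (MIDI 55).
80 − 55 = 25, so the two pitches are 25 semitones apart.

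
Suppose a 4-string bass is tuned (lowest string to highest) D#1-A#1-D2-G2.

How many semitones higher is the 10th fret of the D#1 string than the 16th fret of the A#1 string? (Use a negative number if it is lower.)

D#1 at fret 10 → C#2 (MIDI 37); A#1 at fret 16 → D3 (MIDI 50).
37 − 50 = -13, so the two pitches are 13 semitones apart.

-13 semitones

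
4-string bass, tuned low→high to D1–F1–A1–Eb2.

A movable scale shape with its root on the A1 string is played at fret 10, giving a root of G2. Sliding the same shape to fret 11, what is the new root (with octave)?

Moving from fret 10 to fret 11 shifts the root by 1 semitone.
G2 up 1 semitone is Ab2.

Ab2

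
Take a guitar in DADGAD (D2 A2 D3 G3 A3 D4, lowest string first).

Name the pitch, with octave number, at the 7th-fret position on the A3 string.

The open A3 string plus 7 semitones: A–A#–B–C–C#–D–D#–E.
The walk passes from B into C once, so the octave number goes from 3 to 4.

E4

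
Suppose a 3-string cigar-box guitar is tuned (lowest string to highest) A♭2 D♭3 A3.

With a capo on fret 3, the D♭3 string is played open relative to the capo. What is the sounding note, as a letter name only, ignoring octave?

The capo raises the open D♭3 by 3 semitones to E3; fretting 0 more gives D♭3 + 3 + 0 = D♭3 + 3 semitones, landing on E.

E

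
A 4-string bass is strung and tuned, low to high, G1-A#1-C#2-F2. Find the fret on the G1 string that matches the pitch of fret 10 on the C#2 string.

16

Fret 10 on C#2 is MIDI 37 + 10 = 47 (B2). On the G1 string (open MIDI 31), that pitch is 47 − 31 = fret 16.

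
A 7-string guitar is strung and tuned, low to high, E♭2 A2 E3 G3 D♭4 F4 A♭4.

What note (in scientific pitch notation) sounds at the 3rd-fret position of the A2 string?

C3

Each fret is one semitone, so A2 + 3 = C3.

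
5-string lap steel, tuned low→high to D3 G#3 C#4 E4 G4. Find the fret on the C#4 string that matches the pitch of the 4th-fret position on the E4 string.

Fret 4 on E4 is MIDI 64 + 4 = 68 (G#4). On the C#4 string (open MIDI 61), that pitch is 68 − 61 = fret 7.

7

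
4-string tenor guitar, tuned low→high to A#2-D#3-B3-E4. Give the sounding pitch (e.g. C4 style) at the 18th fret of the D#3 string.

A4

D#3 is MIDI 51. Adding 18 gives 69, which is A4.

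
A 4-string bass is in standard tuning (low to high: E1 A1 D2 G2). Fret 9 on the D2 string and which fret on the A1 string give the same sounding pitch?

Fret 9 on D2 is MIDI 38 + 9 = 47 (B2). On the A1 string (open MIDI 33), that pitch is 47 − 33 = fret 14.

14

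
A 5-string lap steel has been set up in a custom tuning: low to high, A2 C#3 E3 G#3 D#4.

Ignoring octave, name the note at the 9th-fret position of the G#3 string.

The open G#3 string plus 9 semitones: G#–A–A#–B–C–C#–D–D#–E–F.

F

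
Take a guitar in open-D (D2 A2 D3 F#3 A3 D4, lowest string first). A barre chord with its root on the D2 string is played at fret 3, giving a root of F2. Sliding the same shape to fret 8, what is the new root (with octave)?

A#2

Moving from fret 3 to fret 8 shifts the root by 5 semitones.
F2 up 5 semitones is A#2.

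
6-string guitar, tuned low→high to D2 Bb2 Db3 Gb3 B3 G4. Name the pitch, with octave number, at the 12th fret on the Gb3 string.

Gb3 is MIDI 54. Adding 12 gives 66, which is Gb4.
(Equivalently spelled F#4.)

Gb4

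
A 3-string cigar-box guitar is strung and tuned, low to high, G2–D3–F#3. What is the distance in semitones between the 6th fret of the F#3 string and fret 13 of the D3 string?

3 semitones

F#3 at fret 6 → C4 (MIDI 60); D3 at fret 13 → D#4 (MIDI 63).
60 − 63 = -3, so the two pitches are 3 semitones apart, with D#4 the higher.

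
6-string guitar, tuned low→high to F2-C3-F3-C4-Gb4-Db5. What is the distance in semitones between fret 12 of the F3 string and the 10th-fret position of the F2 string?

F3 at fret 12 → F4 (MIDI 65); F2 at fret 10 → Eb3 (MIDI 51).
65 − 51 = 14, so the two pitches are 14 semitones apart, with F4 the higher.

14 semitones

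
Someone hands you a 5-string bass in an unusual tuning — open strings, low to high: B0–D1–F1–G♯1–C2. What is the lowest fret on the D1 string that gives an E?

From D1, count semitones up the chromatic scale until reaching E: D–D#–E — 2 steps.

2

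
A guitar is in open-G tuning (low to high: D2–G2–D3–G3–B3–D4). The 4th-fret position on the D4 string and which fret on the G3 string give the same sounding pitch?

11

Fret 4 on D4 is MIDI 62 + 4 = 66 (F♯4). On the G3 string (open MIDI 55), that pitch is 66 − 55 = fret 11.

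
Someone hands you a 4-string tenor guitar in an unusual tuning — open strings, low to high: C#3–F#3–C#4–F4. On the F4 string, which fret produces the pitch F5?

12

F5 is 12 semitones above the open F4 (F–F#–G–G#–…–D#–E–F), so it sits at fret 12.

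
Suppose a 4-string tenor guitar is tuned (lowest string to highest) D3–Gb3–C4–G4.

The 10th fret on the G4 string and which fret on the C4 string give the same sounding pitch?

G4 at fret 10 is G4 + 10 semitones = F5.
The open C4 string is 7 semitones below the open G4, so the same pitch on the C4 string lies at fret 10 + 7 = 17.

17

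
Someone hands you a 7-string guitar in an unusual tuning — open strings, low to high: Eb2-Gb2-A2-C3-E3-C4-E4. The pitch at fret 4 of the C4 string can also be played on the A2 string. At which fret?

19

C4 at fret 4 is C4 + 4 semitones = E4.
The open A2 string is 15 semitones below the open C4, so the same pitch on the A2 string lies at fret 4 + 15 = 19.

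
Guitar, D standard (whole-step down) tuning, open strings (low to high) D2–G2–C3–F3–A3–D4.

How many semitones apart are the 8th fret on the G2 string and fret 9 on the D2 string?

4 semitones

G2 at fret 8 → D#3 (MIDI 51); D2 at fret 9 → B2 (MIDI 47).
51 − 47 = 4, so the two pitches are 4 semitones apart, with D#3 the higher.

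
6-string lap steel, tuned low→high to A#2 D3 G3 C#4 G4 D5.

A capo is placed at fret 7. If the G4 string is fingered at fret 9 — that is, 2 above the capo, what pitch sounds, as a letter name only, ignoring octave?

The capo raises the open G4 by 7 semitones to D5; fretting 2 more gives G4 + 7 + 2 = G4 + 9 semitones, landing on E.

E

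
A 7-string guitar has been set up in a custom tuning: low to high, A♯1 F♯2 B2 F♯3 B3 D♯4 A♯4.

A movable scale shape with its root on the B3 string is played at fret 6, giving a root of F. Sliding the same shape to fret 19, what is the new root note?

Moving from fret 6 to fret 19 shifts the root by 13 semitones.
F up 13 semitones is F♯.

F♯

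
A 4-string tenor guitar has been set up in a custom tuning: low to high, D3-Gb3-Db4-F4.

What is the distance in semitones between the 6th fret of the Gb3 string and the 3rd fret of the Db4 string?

Gb3 at fret 6 → C4 (MIDI 60); Db4 at fret 3 → E4 (MIDI 64).
60 − 64 = -4, so the two pitches are 4 semitones apart, with E4 the higher.

4 semitones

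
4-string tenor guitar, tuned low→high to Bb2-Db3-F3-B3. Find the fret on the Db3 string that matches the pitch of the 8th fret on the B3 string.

18

Fret 8 on B3 is MIDI 59 + 8 = 67 (G4). On the Db3 string (open MIDI 49), that pitch is 67 − 49 = fret 18.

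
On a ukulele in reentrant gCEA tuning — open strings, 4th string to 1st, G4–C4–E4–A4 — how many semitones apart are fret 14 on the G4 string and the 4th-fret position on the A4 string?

8 semitones

G4 at fret 14 → A5 (MIDI 81); A4 at fret 4 → C#5 (MIDI 73).
81 − 73 = 8, so the two pitches are 8 semitones apart, with A5 the higher.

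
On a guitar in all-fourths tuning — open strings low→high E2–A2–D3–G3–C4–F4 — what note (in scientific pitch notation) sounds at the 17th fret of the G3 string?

G3 is MIDI 55. Adding 17 gives 72, which is C5.

C5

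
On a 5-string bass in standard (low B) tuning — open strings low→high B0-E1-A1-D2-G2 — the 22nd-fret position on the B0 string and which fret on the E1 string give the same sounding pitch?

B0 at fret 22 is B0 + 22 semitones = A2.
The open E1 string is 5 semitones above the open B0, so the same pitch on the E1 string lies at fret 22 − 5 = 17.

17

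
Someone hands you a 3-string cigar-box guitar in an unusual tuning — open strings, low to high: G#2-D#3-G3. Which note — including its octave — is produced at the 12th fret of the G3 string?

G4

The open G3 string plus 12 semitones: G–G#–A–A#–…–F–F#–G.
The walk passes from B into C once, so the octave number goes from 3 to 4.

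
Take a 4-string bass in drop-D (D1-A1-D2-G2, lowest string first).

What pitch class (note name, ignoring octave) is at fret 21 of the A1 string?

F#

A1 is MIDI 33. Adding 21 gives 54; 54 mod 12 = 6, i.e. F#.
(Equivalently spelled Gb.)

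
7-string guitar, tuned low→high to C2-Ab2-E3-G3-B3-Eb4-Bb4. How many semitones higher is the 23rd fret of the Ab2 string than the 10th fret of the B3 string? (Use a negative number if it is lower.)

-2 semitones

Ab2 at fret 23 → G4 (MIDI 67); B3 at fret 10 → A4 (MIDI 69).
67 − 69 = -2, so the two pitches are 2 semitones apart.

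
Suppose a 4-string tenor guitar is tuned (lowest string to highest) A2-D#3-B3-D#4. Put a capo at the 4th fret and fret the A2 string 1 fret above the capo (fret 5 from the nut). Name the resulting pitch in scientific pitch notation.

The capo raises the open A2 by 4 semitones to C#3; fretting 1 more gives A2 + 4 + 1 = A2 + 5 semitones = D3.

D3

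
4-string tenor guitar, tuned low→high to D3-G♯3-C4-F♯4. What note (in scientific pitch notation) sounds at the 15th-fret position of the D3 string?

Each fret is one semitone, so D3 + 15 = F4.

F4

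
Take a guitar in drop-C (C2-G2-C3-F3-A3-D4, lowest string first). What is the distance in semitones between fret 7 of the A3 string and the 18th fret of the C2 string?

10 semitones

A3 at fret 7 → E4 (MIDI 64); C2 at fret 18 → F♯3 (MIDI 54).
64 − 54 = 10, so the two pitches are 10 semitones apart, with E4 the higher.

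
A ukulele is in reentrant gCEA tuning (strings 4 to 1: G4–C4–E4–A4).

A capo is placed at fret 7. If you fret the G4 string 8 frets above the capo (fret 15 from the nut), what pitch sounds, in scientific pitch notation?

The capo raises the open G4 by 7 semitones to D5; fretting 8 more gives G4 + 7 + 8 = G4 + 15 semitones = A♯5.

A♯5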